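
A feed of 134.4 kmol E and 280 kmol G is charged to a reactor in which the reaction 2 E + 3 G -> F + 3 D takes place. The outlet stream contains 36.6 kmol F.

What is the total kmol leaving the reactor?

For F: n = n₀ + 1ξ → 36.6 = 0 + 1ξ, giving ξ = 36.6 kmol.
Outlet amounts (n = n₀ + ν ξ):
  E: 134.4 − 2(36.6) = 61.2
  G: 280 − 3(36.6) = 170.2
  F: 0 + 1(36.6) = 36.6
  D: 0 + 3(36.6) = 109.8
Total out = 61.2 + 170.2 + 36.6 + 109.8 = 377.8 kmol.

378 kmol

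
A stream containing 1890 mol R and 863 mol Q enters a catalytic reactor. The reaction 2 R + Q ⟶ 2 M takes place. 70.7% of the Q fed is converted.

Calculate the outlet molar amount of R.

670 mol

Q reacted = 0.707 × 863 = 610.1 mol; ν_Q = −1, so ξ = 610.1/1 = 610.1 mol.
Outlet amounts (n = n₀ + ν ξ):
  R: 1890 − 2(610.1) = 669.7
  Q: 863 − 1(610.1) = 252.9
  M: 0 + 2(610.1) = 1220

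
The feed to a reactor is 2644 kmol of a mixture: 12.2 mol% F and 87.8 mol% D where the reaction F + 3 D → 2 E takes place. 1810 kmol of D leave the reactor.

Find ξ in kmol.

ξ = 170 kmol

For D: n = n₀ − 3ξ → 1810 = 2321 − 3ξ, giving ξ = 170.5 kmol.
Outlet amounts (n = n₀ + ν ξ):
  F: 322.6 − 1(170.5) = 152.1
  D: 2321 − 3(170.5) = 1810
  E: 0 + 2(170.5) = 341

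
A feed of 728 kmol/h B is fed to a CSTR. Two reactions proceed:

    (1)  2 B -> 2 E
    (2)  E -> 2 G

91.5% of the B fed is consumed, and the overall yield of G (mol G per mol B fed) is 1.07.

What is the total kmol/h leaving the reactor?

1120 kmol/h

Conversion of B: B consumed = 2ξ₁ = 0.915 × 728 → ξ₁ = 333.1 kmol/h.
Yield of G: 2ξ₂ / 728 = 1.07 → ξ₂ = 389.5 kmol/h.
Outlet amounts (n = n₀ + Σ ν·ξ):
  B: 728 − 2(333.1) = 61.88
  E: 0 + 2(333.1) − 1(389.5) = 276.6
  G: 0 + 2(389.5) = 779
Total out = 61.88 + 276.6 + 779 = 1117 kmol/h.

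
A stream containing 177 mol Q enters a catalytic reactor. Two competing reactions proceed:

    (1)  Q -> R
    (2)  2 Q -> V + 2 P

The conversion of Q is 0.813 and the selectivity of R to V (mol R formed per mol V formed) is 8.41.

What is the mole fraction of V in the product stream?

0.0724

Conversion of Q: Q consumed = 0.813 × 177 = 143.9 mol = 1ξ₁ + 2ξ₂.
Selectivity: 1ξ₁ / (1ξ₂) = 8.41 → ξ₁ = 8.41 ξ₂.
Substitute: (1·8.41 + 2) ξ₂ = 143.9 → ξ₂ = 13.82 mol, ξ₁ = 116.3 mol.
Outlet amounts (n = n₀ + Σ ν·ξ):
  Q: 177 − 1(116.3) − 2(13.82) = 33.1
  R: 0 + 1(116.3) = 116.3
  V: 0 + 1(13.82) = 13.82
  P: 0 + 2(13.82) = 27.65
Total out = 190.8 mol; y_V = 13.82 / 190.8 = 0.07244.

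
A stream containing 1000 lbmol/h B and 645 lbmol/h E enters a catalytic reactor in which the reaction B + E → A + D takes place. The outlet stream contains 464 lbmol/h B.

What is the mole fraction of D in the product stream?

0.326

For B: n = n₀ − 1ξ → 464 = 1000 − 1ξ, giving ξ = 536 lbmol/h.
Outlet amounts (n = n₀ + ν ξ):
  B: 1000 − 1(536) = 464
  E: 645 − 1(536) = 109
  A: 0 + 1(536) = 536
  D: 0 + 1(536) = 536
Total out = 1645 lbmol/h; y_D = 536 / 1645 = 0.3258.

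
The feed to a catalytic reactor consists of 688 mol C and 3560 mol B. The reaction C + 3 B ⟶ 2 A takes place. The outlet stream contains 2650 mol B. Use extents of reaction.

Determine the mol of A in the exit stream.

For B: n = n₀ − 3ξ → 2650 = 3560 − 3ξ, giving ξ = 303.3 mol.
Outlet amounts (n = n₀ + ν ξ):
  C: 688 − 1(303.3) = 384.7
  B: 3560 − 3(303.3) = 2650
  A: 0 + 2(303.3) = 606.7

607 mol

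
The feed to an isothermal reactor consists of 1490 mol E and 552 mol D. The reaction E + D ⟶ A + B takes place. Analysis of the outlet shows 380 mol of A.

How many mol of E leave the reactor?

For A: n = n₀ + 1ξ → 380 = 0 + 1ξ, giving ξ = 380 mol.
Outlet amounts (n = n₀ + ν ξ):
  E: 1490 − 1(380) = 1110
  D: 552 − 1(380) = 172
  A: 0 + 1(380) = 380
  B: 0 + 1(380) = 380

1110 mol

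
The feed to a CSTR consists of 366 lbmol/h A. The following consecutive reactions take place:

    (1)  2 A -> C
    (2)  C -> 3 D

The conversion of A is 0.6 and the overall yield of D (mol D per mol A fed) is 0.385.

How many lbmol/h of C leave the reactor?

62.8 lbmol/h

Conversion of A: A consumed = 2ξ₁ = 0.6 × 366 → ξ₁ = 109.8 lbmol/h.
Yield of D: 3ξ₂ / 366 = 0.385 → ξ₂ = 46.97 lbmol/h.
Outlet amounts (n = n₀ + Σ ν·ξ):
  A: 366 − 2(109.8) = 146.4
  C: 0 + 1(109.8) − 1(46.97) = 62.83
  D: 0 + 3(46.97) = 140.9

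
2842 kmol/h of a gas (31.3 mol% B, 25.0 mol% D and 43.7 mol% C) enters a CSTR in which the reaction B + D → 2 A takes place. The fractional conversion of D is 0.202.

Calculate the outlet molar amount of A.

D reacted = 0.202 × 710.5 = 143.5 kmol/h; ν_D = −1, so ξ = 143.5/1 = 143.5 kmol/h.
Outlet amounts (n = n₀ + ν ξ):
  B: 889.5 − 1(143.5) = 746
  D: 710.5 − 1(143.5) = 567
  A: 0 + 2(143.5) = 287
  C: 1242 (inert)

287 kmol/h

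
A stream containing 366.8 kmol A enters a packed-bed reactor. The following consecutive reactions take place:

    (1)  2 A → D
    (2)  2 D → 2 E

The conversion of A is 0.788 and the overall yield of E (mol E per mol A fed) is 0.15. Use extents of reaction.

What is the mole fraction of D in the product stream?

0.403

Conversion of A: A consumed = 2ξ₁ = 0.788 × 366.8 → ξ₁ = 144.5 kmol.
Yield of E: 2ξ₂ / 366.8 = 0.15 → ξ₂ = 27.51 kmol.
Outlet amounts (n = n₀ + Σ ν·ξ):
  A: 366.8 − 2(144.5) = 77.76
  D: 0 + 1(144.5) − 2(27.51) = 89.5
  E: 0 + 2(27.51) = 55.02
Total out = 222.3 kmol; y_D = 89.5 / 222.3 = 0.4026.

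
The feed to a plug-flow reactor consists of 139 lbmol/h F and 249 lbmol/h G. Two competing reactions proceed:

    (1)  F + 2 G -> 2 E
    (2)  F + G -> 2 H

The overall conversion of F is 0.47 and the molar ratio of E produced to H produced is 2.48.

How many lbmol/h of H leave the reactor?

Conversion of F: F consumed = 0.47 × 139 = 65.33 lbmol/h = 1ξ₁ + 1ξ₂.
Selectivity: 2ξ₁ / (2ξ₂) = 2.48 → ξ₁ = 2.48 ξ₂.
Substitute: (1·2.48 + 1) ξ₂ = 65.33 → ξ₂ = 18.77 lbmol/h, ξ₁ = 46.56 lbmol/h.
Outlet amounts (n = n₀ + Σ ν·ξ):
  F: 139 − 1(46.56) − 1(18.77) = 73.67
  G: 249 − 2(46.56) − 1(18.77) = 137.1
  E: 0 + 2(46.56) = 93.11
  H: 0 + 2(18.77) = 37.55

37.5 lbmol/h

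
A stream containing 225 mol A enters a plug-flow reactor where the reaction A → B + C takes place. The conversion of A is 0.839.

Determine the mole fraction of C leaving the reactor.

A reacted = 0.839 × 225 = 188.8 mol; ν_A = −1, so ξ = 188.8/1 = 188.8 mol.
Outlet amounts (n = n₀ + ν ξ):
  A: 225 − 1(188.8) = 36.22
  B: 0 + 1(188.8) = 188.8
  C: 0 + 1(188.8) = 188.8
Total out = 413.8 mol; y_C = 188.8 / 413.8 = 0.4562.

0.456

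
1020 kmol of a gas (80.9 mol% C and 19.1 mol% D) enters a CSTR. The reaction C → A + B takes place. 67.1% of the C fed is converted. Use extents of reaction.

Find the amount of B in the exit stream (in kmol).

C reacted = 0.671 × 825.2 = 553.7 kmol; ν_C = −1, so ξ = 553.7/1 = 553.7 kmol.
Outlet amounts (n = n₀ + ν ξ):
  C: 825.2 − 1(553.7) = 271.5
  A: 0 + 1(553.7) = 553.7
  B: 0 + 1(553.7) = 553.7
  D: 194.8 (inert)

554 kmol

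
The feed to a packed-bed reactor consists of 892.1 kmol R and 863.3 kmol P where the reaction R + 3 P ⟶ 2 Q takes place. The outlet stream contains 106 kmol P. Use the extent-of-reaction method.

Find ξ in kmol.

For P: n = n₀ − 3ξ → 106 = 863.3 − 3ξ, giving ξ = 252.4 kmol.
Outlet amounts (n = n₀ + ν ξ):
  R: 892.1 − 1(252.4) = 639.7
  P: 863.3 − 3(252.4) = 106
  Q: 0 + 2(252.4) = 504.9

ξ = 252 kmol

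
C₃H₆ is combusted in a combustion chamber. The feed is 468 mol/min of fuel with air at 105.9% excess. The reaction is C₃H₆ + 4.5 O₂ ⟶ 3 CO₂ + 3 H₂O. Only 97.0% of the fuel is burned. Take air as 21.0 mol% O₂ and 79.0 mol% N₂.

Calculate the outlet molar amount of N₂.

16300 mol/min

Stoichiometric O₂ = 4.5 × 468 = 2106 mol/min; O₂ fed = 2106 × 2.059 = 4336 mol/min.
N₂ fed = 4336 × 79/21 = 16310 mol/min.
Fuel reacted = 0.97 × 468 → ξ = 454 mol/min.
Outlet (n = n₀ + ν ξ):
  C₃H₆: 468 − 1(454) = 14.04
  O₂: 4336 − 4.5(454) = 2293
  N₂: 16310 (inert)
  CO₂: 0 + 3(454) = 1362
  H₂O: 0 + 3(454) = 1362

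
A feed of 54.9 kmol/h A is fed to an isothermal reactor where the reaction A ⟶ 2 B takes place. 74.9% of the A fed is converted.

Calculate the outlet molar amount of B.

A reacted = 0.749 × 54.9 = 41.12 kmol/h; ν_A = −1, so ξ = 41.12/1 = 41.12 kmol/h.
Outlet amounts (n = n₀ + ν ξ):
  A: 54.9 − 1(41.12) = 13.78
  B: 0 + 2(41.12) = 82.24

82.2 kmol/h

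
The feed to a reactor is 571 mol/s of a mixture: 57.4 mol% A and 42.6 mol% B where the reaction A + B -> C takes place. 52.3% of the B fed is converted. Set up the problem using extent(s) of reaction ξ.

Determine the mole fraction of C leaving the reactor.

B reacted = 0.523 × 243.2 = 127.2 mol/s; ν_B = −1, so ξ = 127.2/1 = 127.2 mol/s.
Outlet amounts (n = n₀ + ν ξ):
  A: 327.8 − 1(127.2) = 200.5
  B: 243.2 − 1(127.2) = 116
  C: 0 + 1(127.2) = 127.2
Total out = 443.8 mol/s; y_C = 127.2 / 443.8 = 0.2867.

0.287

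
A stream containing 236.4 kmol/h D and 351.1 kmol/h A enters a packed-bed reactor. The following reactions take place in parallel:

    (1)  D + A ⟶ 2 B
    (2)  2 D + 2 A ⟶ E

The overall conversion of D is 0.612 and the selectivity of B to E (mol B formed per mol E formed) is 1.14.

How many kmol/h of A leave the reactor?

Conversion of D: D consumed = 0.612 × 236.4 = 144.7 kmol/h = 1ξ₁ + 2ξ₂.
Selectivity: 2ξ₁ / (1ξ₂) = 1.14 → ξ₁ = 0.57 ξ₂.
Substitute: (1·0.57 + 2) ξ₂ = 144.7 → ξ₂ = 56.29 kmol/h, ξ₁ = 32.09 kmol/h.
Outlet amounts (n = n₀ + Σ ν·ξ):
  D: 236.4 − 1(32.09) − 2(56.29) = 91.72
  A: 351.1 − 1(32.09) − 2(56.29) = 206.4
  B: 0 + 2(32.09) = 64.18
  E: 0 + 1(56.29) = 56.29

206 kmol/h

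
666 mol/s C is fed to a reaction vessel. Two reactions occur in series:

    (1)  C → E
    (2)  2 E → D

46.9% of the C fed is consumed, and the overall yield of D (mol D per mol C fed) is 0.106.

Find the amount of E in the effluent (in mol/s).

171 mol/s

Conversion of C: C consumed = 1ξ₁ = 0.469 × 666 → ξ₁ = 312.4 mol/s.
Yield of D: 1ξ₂ / 666 = 0.106 → ξ₂ = 70.6 mol/s.
Outlet amounts (n = n₀ + Σ ν·ξ):
  C: 666 − 1(312.4) = 353.6
  E: 0 + 1(312.4) − 2(70.6) = 171.2
  D: 0 + 1(70.6) = 70.6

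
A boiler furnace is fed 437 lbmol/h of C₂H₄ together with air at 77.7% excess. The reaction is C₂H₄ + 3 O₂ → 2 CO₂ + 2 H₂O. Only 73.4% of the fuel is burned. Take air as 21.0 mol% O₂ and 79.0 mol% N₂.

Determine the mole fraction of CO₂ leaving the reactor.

Stoichiometric O₂ = 3 × 437 = 1311 lbmol/h; O₂ fed = 1311 × 1.777 = 2330 lbmol/h.
N₂ fed = 2330 × 79/21 = 8764 lbmol/h.
Fuel reacted = 0.734 × 437 → ξ = 320.8 lbmol/h.
Outlet (n = n₀ + ν ξ):
  C₂H₄: 437 − 1(320.8) = 116.2
  O₂: 2330 − 3(320.8) = 1367
  N₂: 8764 (inert)
  CO₂: 0 + 2(320.8) = 641.5
  H₂O: 0 + 2(320.8) = 641.5
Total out = 11530 lbmol/h; y_CO₂ = 641.5 / 11530 = 0.05564.

0.0556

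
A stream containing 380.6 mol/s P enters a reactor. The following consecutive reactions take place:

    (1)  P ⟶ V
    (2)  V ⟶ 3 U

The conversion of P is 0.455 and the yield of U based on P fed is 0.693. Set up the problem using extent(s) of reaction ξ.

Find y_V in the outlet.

Conversion of P: P consumed = 1ξ₁ = 0.455 × 380.6 → ξ₁ = 173.2 mol/s.
Yield of U: 3ξ₂ / 380.6 = 0.693 → ξ₂ = 87.92 mol/s.
Outlet amounts (n = n₀ + Σ ν·ξ):
  P: 380.6 − 1(173.2) = 207.4
  V: 0 + 1(173.2) − 1(87.92) = 85.25
  U: 0 + 3(87.92) = 263.8
Total out = 556.4 mol/s; y_V = 85.25 / 556.4 = 0.1532.

0.153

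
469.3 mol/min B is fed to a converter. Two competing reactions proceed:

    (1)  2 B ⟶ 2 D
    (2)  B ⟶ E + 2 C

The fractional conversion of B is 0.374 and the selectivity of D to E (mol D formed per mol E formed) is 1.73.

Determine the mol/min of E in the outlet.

Conversion of B: B consumed = 0.374 × 469.3 = 175.5 mol/min = 2ξ₁ + 1ξ₂.
Selectivity: 2ξ₁ / (1ξ₂) = 1.73 → ξ₁ = 0.865 ξ₂.
Substitute: (2·0.865 + 1) ξ₂ = 175.5 → ξ₂ = 64.29 mol/min, ξ₁ = 55.61 mol/min.
Outlet amounts (n = n₀ + Σ ν·ξ):
  B: 469.3 − 2(55.61) − 1(64.29) = 293.8
  D: 0 + 2(55.61) = 111.2
  E: 0 + 1(64.29) = 64.29
  C: 0 + 2(64.29) = 128.6

64.3 mol/min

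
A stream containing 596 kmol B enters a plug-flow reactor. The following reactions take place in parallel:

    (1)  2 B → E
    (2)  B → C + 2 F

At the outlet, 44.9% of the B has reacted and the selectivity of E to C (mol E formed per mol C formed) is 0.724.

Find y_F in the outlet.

0.297

Conversion of B: B consumed = 0.449 × 596 = 267.6 kmol = 2ξ₁ + 1ξ₂.
Selectivity: 1ξ₁ / (1ξ₂) = 0.724 → ξ₁ = 0.724 ξ₂.
Substitute: (2·0.724 + 1) ξ₂ = 267.6 → ξ₂ = 109.3 kmol, ξ₁ = 79.14 kmol.
Outlet amounts (n = n₀ + Σ ν·ξ):
  B: 596 − 2(79.14) − 1(109.3) = 328.4
  E: 0 + 1(79.14) = 79.14
  C: 0 + 1(109.3) = 109.3
  F: 0 + 2(109.3) = 218.6
Total out = 735.5 kmol; y_F = 218.6 / 735.5 = 0.2973.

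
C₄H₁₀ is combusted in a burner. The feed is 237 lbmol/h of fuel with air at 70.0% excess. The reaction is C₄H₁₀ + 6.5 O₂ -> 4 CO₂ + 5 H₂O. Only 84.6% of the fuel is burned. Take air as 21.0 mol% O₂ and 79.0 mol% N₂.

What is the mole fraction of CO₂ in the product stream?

0.0617

Stoichiometric O₂ = 6.5 × 237 = 1540 lbmol/h; O₂ fed = 1540 × 1.700 = 2619 lbmol/h.
N₂ fed = 2619 × 79/21 = 9852 lbmol/h.
Fuel reacted = 0.846 × 237 → ξ = 200.5 lbmol/h.
Outlet (n = n₀ + ν ξ):
  C₄H₁₀: 237 − 1(200.5) = 36.5
  O₂: 2619 − 6.5(200.5) = 1316
  N₂: 9852 (inert)
  CO₂: 0 + 4(200.5) = 802
  H₂O: 0 + 5(200.5) = 1003
Total out = 13010 lbmol/h; y_CO₂ = 802 / 13010 = 0.06165.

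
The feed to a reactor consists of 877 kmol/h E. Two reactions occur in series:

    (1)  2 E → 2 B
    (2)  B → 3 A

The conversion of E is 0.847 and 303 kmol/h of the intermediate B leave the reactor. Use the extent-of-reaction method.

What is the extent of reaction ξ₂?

ξ₂ = 440 kmol/h

Conversion of E: E consumed = 2ξ₁ = 0.847 × 877 → ξ₁ = 371.4 kmol/h.
B balance: n_B = 0 + 2ξ₁ − 1ξ₂ = 303 → ξ₂ = (2·371.4 − 303)/1 = 439.8 kmol/h.
Outlet amounts (n = n₀ + Σ ν·ξ):
  E: 877 − 2(371.4) = 134.2
  B: 0 + 2(371.4) − 1(439.8) = 303
  A: 0 + 3(439.8) = 1319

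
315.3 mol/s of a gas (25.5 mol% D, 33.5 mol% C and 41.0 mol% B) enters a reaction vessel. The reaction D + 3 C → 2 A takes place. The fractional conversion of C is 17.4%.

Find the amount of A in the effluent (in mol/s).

C reacted = 0.174 × 105.6 = 18.38 mol/s; ν_C = −3, so ξ = 18.38/3 = 6.126 mol/s.
Outlet amounts (n = n₀ + ν ξ):
  D: 80.4 − 1(6.126) = 74.28
  C: 105.6 − 3(6.126) = 87.25
  A: 0 + 2(6.126) = 12.25
  B: 129.3 (inert)

12.3 mol/s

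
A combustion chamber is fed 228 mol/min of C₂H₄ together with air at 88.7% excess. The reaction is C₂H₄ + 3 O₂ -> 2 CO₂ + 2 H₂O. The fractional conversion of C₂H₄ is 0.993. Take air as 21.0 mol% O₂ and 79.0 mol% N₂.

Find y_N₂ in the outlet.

Stoichiometric O₂ = 3 × 228 = 684 mol/min; O₂ fed = 684 × 1.887 = 1291 mol/min.
N₂ fed = 1291 × 79/21 = 4856 mol/min.
Fuel reacted = 0.993 × 228 → ξ = 226.4 mol/min.
Outlet (n = n₀ + ν ξ):
  C₂H₄: 228 − 1(226.4) = 1.596
  O₂: 1291 − 3(226.4) = 611.5
  N₂: 4856 (inert)
  CO₂: 0 + 2(226.4) = 452.8
  H₂O: 0 + 2(226.4) = 452.8
Total out = 6374 mol/min; y_N₂ = 4856 / 6374 = 0.7617.

0.762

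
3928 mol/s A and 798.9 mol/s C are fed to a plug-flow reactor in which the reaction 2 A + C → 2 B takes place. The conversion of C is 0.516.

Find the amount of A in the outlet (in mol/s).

3100 mol/s

C reacted = 0.516 × 798.9 = 412.2 mol/s; ν_C = −1, so ξ = 412.2/1 = 412.2 mol/s.
Outlet amounts (n = n₀ + ν ξ):
  A: 3928 − 2(412.2) = 3104
  C: 798.9 − 1(412.2) = 386.7
  B: 0 + 2(412.2) = 824.5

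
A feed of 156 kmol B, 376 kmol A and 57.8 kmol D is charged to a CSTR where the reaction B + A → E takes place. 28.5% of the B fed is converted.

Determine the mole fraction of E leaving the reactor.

B reacted = 0.285 × 156 = 44.46 kmol; ν_B = −1, so ξ = 44.46/1 = 44.46 kmol.
Outlet amounts (n = n₀ + ν ξ):
  B: 156 − 1(44.46) = 111.5
  A: 376 − 1(44.46) = 331.5
  E: 0 + 1(44.46) = 44.46
  D: 57.8 (inert)
Total out = 545.3 kmol; y_E = 44.46 / 545.3 = 0.08153.

0.0815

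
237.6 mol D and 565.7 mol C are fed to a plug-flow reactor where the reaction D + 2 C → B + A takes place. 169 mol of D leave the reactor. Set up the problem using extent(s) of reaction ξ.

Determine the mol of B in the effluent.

For D: n = n₀ − 1ξ → 169 = 237.6 − 1ξ, giving ξ = 68.6 mol.
Outlet amounts (n = n₀ + ν ξ):
  D: 237.6 − 1(68.6) = 169
  C: 565.7 − 2(68.6) = 428.5
  B: 0 + 1(68.6) = 68.6
  A: 0 + 1(68.6) = 68.6

68.6 mol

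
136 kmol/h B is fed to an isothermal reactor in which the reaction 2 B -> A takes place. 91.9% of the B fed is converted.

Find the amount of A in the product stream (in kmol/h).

62.5 kmol/h

B reacted = 0.919 × 136 = 125 kmol/h; ν_B = −2, so ξ = 125/2 = 62.49 kmol/h.
Outlet amounts (n = n₀ + ν ξ):
  B: 136 − 2(62.49) = 11.02
  A: 0 + 1(62.49) = 62.49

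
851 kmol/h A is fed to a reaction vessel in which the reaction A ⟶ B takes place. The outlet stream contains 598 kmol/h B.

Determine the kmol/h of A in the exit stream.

For B: n = n₀ + 1ξ → 598 = 0 + 1ξ, giving ξ = 598 kmol/h.
Outlet amounts (n = n₀ + ν ξ):
  A: 851 − 1(598) = 253
  B: 0 + 1(598) = 598

253 kmol/h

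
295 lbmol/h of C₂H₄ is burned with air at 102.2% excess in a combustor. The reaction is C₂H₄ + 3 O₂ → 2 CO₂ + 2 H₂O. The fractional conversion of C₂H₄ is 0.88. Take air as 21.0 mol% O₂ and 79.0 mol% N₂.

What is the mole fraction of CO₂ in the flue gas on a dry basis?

Stoichiometric O₂ = 3 × 295 = 885 lbmol/h; O₂ fed = 885 × 2.022 = 1789 lbmol/h.
N₂ fed = 1789 × 79/21 = 6732 lbmol/h.
Fuel reacted = 0.88 × 295 → ξ = 259.6 lbmol/h.
Outlet (n = n₀ + ν ξ):
  C₂H₄: 295 − 1(259.6) = 35.4
  O₂: 1789 − 3(259.6) = 1011
  N₂: 6732 (inert)
  CO₂: 0 + 2(259.6) = 519.2
  H₂O: 0 + 2(259.6) = 519.2
Dry total = 8297 lbmol/h; y_CO₂ (dry) = 519.2 / 8297 = 0.06258.

0.0626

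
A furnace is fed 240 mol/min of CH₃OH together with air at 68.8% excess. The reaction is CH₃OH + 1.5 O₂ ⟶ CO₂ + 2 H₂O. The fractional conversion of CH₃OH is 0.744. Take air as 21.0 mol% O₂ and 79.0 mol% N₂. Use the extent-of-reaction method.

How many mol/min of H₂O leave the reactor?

357 mol/min

Stoichiometric O₂ = 1.5 × 240 = 360 mol/min; O₂ fed = 360 × 1.688 = 607.7 mol/min.
N₂ fed = 607.7 × 79/21 = 2286 mol/min.
Fuel reacted = 0.744 × 240 → ξ = 178.6 mol/min.
Outlet (n = n₀ + ν ξ):
  CH₃OH: 240 − 1(178.6) = 61.44
  O₂: 607.7 − 1.5(178.6) = 339.8
  N₂: 2286 (inert)
  CO₂: 0 + 1(178.6) = 178.6
  H₂O: 0 + 2(178.6) = 357.1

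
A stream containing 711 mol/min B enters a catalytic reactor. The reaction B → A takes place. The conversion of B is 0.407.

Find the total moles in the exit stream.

711 mol/min

B reacted = 0.407 × 711 = 289.4 mol/min; ν_B = −1, so ξ = 289.4/1 = 289.4 mol/min.
Outlet amounts (n = n₀ + ν ξ):
  B: 711 − 1(289.4) = 421.6
  A: 0 + 1(289.4) = 289.4
Total out = 421.6 + 289.4 = 711 mol/min.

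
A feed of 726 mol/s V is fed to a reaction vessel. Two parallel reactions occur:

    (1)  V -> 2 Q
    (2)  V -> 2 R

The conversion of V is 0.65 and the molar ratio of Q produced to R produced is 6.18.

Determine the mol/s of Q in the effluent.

Conversion of V: V consumed = 0.65 × 726 = 471.9 mol/s = 1ξ₁ + 1ξ₂.
Selectivity: 2ξ₁ / (2ξ₂) = 6.18 → ξ₁ = 6.18 ξ₂.
Substitute: (1·6.18 + 1) ξ₂ = 471.9 → ξ₂ = 65.72 mol/s, ξ₁ = 406.2 mol/s.
Outlet amounts (n = n₀ + Σ ν·ξ):
  V: 726 − 1(406.2) − 1(65.72) = 254.1
  Q: 0 + 2(406.2) = 812.4
  R: 0 + 2(65.72) = 131.4

812 mol/s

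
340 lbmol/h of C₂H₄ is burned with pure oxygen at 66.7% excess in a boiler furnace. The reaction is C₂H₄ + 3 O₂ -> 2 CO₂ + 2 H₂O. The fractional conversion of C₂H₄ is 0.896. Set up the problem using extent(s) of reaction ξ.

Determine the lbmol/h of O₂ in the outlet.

Stoichiometric O₂ = 3 × 340 = 1020 lbmol/h; O₂ fed = 1020 × 1.667 = 1700 lbmol/h.
Fuel reacted = 0.896 × 340 → ξ = 304.6 lbmol/h.
Outlet (n = n₀ + ν ξ):
  C₂H₄: 340 − 1(304.6) = 35.36
  O₂: 1700 − 3(304.6) = 786.4
  CO₂: 0 + 2(304.6) = 609.3
  H₂O: 0 + 2(304.6) = 609.3

786 lbmol/h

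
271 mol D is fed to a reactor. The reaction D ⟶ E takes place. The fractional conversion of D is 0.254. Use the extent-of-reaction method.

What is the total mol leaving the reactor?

D reacted = 0.254 × 271 = 68.83 mol; ν_D = −1, so ξ = 68.83/1 = 68.83 mol.
Outlet amounts (n = n₀ + ν ξ):
  D: 271 − 1(68.83) = 202.2
  E: 0 + 1(68.83) = 68.83
Total out = 202.2 + 68.83 = 271 mol.

271 mol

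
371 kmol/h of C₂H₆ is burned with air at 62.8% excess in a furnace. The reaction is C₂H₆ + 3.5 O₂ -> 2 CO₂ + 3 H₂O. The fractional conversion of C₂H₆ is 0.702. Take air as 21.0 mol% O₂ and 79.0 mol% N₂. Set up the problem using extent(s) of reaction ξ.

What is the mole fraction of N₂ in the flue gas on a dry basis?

0.813

Stoichiometric O₂ = 3.5 × 371 = 1298 kmol/h; O₂ fed = 1298 × 1.628 = 2114 kmol/h.
N₂ fed = 2114 × 79/21 = 7953 kmol/h.
Fuel reacted = 0.702 × 371 → ξ = 260.4 kmol/h.
Outlet (n = n₀ + ν ξ):
  C₂H₆: 371 − 1(260.4) = 110.6
  O₂: 2114 − 3.5(260.4) = 1202
  N₂: 7953 (inert)
  CO₂: 0 + 2(260.4) = 520.9
  H₂O: 0 + 3(260.4) = 781.3
Dry total = 9786 kmol/h; y_N₂ (dry) = 7953 / 9786 = 0.8126.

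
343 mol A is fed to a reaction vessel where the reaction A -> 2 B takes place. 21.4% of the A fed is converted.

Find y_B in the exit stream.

A reacted = 0.214 × 343 = 73.4 mol; ν_A = −1, so ξ = 73.4/1 = 73.4 mol.
Outlet amounts (n = n₀ + ν ξ):
  A: 343 − 1(73.4) = 269.6
  B: 0 + 2(73.4) = 146.8
Total out = 416.4 mol; y_B = 146.8 / 416.4 = 0.3526.

0.353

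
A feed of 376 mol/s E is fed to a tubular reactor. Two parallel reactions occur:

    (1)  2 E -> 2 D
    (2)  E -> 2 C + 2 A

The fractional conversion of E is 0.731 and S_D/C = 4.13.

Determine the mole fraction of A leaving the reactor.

Conversion of E: E consumed = 0.731 × 376 = 274.9 mol/s = 2ξ₁ + 1ξ₂.
Selectivity: 2ξ₁ / (2ξ₂) = 4.13 → ξ₁ = 4.13 ξ₂.
Substitute: (2·4.13 + 1) ξ₂ = 274.9 → ξ₂ = 29.68 mol/s, ξ₁ = 122.6 mol/s.
Outlet amounts (n = n₀ + Σ ν·ξ):
  E: 376 − 2(122.6) − 1(29.68) = 101.1
  D: 0 + 2(122.6) = 245.2
  C: 0 + 2(29.68) = 59.36
  A: 0 + 2(29.68) = 59.36
Total out = 465 mol/s; y_A = 59.36 / 465 = 0.1277.

0.128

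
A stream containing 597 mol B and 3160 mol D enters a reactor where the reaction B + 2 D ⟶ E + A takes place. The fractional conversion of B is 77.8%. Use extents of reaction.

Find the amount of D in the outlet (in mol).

2230 mol

B reacted = 0.778 × 597 = 464.5 mol; ν_B = −1, so ξ = 464.5/1 = 464.5 mol.
Outlet amounts (n = n₀ + ν ξ):
  B: 597 − 1(464.5) = 132.5
  D: 3160 − 2(464.5) = 2231
  E: 0 + 1(464.5) = 464.5
  A: 0 + 1(464.5) = 464.5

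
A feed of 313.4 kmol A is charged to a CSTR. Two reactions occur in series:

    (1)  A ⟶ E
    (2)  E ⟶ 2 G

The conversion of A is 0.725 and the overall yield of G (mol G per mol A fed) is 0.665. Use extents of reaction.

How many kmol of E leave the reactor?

123 kmol

Conversion of A: A consumed = 1ξ₁ = 0.725 × 313.4 → ξ₁ = 227.2 kmol.
Yield of G: 2ξ₂ / 313.4 = 0.665 → ξ₂ = 104.2 kmol.
Outlet amounts (n = n₀ + Σ ν·ξ):
  A: 313.4 − 1(227.2) = 86.19
  E: 0 + 1(227.2) − 1(104.2) = 123
  G: 0 + 2(104.2) = 208.4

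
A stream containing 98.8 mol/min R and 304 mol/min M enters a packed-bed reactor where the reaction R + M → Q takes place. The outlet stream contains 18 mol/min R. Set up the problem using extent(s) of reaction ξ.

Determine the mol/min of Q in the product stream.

For R: n = n₀ − 1ξ → 18 = 98.8 − 1ξ, giving ξ = 80.8 mol/min.
Outlet amounts (n = n₀ + ν ξ):
  R: 98.8 − 1(80.8) = 18
  M: 304 − 1(80.8) = 223.2
  Q: 0 + 1(80.8) = 80.8

80.8 mol/min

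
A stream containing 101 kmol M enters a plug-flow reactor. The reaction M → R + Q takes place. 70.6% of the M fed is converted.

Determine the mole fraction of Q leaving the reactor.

0.414

M reacted = 0.706 × 101 = 71.31 kmol; ν_M = −1, so ξ = 71.31/1 = 71.31 kmol.
Outlet amounts (n = n₀ + ν ξ):
  M: 101 − 1(71.31) = 29.69
  R: 0 + 1(71.31) = 71.31
  Q: 0 + 1(71.31) = 71.31
Total out = 172.3 kmol; y_Q = 71.31 / 172.3 = 0.4138.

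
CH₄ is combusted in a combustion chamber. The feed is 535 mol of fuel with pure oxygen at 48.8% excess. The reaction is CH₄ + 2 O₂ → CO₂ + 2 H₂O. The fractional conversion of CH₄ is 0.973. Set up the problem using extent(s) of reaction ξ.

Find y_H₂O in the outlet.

0.489

Stoichiometric O₂ = 2 × 535 = 1070 mol; O₂ fed = 1070 × 1.488 = 1592 mol.
Fuel reacted = 0.973 × 535 → ξ = 520.6 mol.
Outlet (n = n₀ + ν ξ):
  CH₄: 535 − 1(520.6) = 14.45
  O₂: 1592 − 2(520.6) = 551.1
  CO₂: 0 + 1(520.6) = 520.6
  H₂O: 0 + 2(520.6) = 1041
Total out = 2127 mol; y_H₂O = 1041 / 2127 = 0.4894.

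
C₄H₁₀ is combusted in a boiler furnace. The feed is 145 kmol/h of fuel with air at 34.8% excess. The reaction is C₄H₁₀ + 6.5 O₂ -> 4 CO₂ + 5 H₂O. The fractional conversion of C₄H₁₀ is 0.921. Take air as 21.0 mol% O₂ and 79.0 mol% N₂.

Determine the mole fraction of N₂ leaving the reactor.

0.747

Stoichiometric O₂ = 6.5 × 145 = 942.5 kmol/h; O₂ fed = 942.5 × 1.348 = 1270 kmol/h.
N₂ fed = 1270 × 79/21 = 4779 kmol/h.
Fuel reacted = 0.921 × 145 → ξ = 133.5 kmol/h.
Outlet (n = n₀ + ν ξ):
  C₄H₁₀: 145 − 1(133.5) = 11.45
  O₂: 1270 − 6.5(133.5) = 402.4
  N₂: 4779 (inert)
  CO₂: 0 + 4(133.5) = 534.2
  H₂O: 0 + 5(133.5) = 667.7
Total out = 6395 kmol/h; y_N₂ = 4779 / 6395 = 0.7473.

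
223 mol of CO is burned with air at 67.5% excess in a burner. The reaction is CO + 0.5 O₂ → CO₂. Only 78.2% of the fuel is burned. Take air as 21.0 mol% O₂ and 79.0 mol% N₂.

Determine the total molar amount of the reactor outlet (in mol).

1030 mol

Stoichiometric O₂ = 0.5 × 223 = 111.5 mol; O₂ fed = 111.5 × 1.675 = 186.8 mol.
N₂ fed = 186.8 × 79/21 = 702.6 mol.
Fuel reacted = 0.782 × 223 → ξ = 174.4 mol.
Outlet (n = n₀ + ν ξ):
  CO: 223 − 1(174.4) = 48.61
  O₂: 186.8 − 0.5(174.4) = 99.57
  N₂: 702.6 (inert)
  CO₂: 0 + 1(174.4) = 174.4
Total out = 48.61 + 99.57 + 702.6 + 174.4 = 1025 mol.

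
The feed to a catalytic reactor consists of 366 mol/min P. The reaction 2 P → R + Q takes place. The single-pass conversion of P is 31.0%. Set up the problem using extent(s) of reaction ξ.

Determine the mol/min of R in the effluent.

P reacted = 0.31 × 366 = 113.5 mol/min; ν_P = −2, so ξ = 113.5/2 = 56.73 mol/min.
Outlet amounts (n = n₀ + ν ξ):
  P: 366 − 2(56.73) = 252.5
  R: 0 + 1(56.73) = 56.73
  Q: 0 + 1(56.73) = 56.73

56.7 mol/min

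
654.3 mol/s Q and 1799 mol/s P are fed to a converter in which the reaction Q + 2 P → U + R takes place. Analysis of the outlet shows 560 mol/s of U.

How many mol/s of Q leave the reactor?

For U: n = n₀ + 1ξ → 560 = 0 + 1ξ, giving ξ = 560 mol/s.
Outlet amounts (n = n₀ + ν ξ):
  Q: 654.3 − 1(560) = 94.3
  P: 1799 − 2(560) = 679
  U: 0 + 1(560) = 560
  R: 0 + 1(560) = 560

94.3 mol/s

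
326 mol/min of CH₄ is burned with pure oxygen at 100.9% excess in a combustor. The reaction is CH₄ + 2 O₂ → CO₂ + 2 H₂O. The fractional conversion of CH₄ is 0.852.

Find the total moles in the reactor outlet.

1640 mol/min

Stoichiometric O₂ = 2 × 326 = 652 mol/min; O₂ fed = 652 × 2.009 = 1310 mol/min.
Fuel reacted = 0.852 × 326 → ξ = 277.8 mol/min.
Outlet (n = n₀ + ν ξ):
  CH₄: 326 − 1(277.8) = 48.25
  O₂: 1310 − 2(277.8) = 754.4
  CO₂: 0 + 1(277.8) = 277.8
  H₂O: 0 + 2(277.8) = 555.5
Total out = 48.25 + 754.4 + 277.8 + 555.5 = 1636 mol/min.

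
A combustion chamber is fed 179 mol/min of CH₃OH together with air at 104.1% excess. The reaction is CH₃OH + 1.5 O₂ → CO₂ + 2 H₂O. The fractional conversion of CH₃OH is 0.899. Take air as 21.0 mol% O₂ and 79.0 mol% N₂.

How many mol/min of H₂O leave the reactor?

Stoichiometric O₂ = 1.5 × 179 = 268.5 mol/min; O₂ fed = 268.5 × 2.041 = 548 mol/min.
N₂ fed = 548 × 79/21 = 2062 mol/min.
Fuel reacted = 0.899 × 179 → ξ = 160.9 mol/min.
Outlet (n = n₀ + ν ξ):
  CH₃OH: 179 − 1(160.9) = 18.08
  O₂: 548 − 1.5(160.9) = 306.6
  N₂: 2062 (inert)
  CO₂: 0 + 1(160.9) = 160.9
  H₂O: 0 + 2(160.9) = 321.8

322 mol/min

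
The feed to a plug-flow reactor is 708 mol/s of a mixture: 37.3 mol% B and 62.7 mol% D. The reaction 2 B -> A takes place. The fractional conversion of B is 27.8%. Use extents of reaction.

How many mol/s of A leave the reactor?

36.7 mol/s

B reacted = 0.278 × 264.1 = 73.42 mol/s; ν_B = −2, so ξ = 73.42/2 = 36.71 mol/s.
Outlet amounts (n = n₀ + ν ξ):
  B: 264.1 − 2(36.71) = 190.7
  A: 0 + 1(36.71) = 36.71
  D: 443.9 (inert)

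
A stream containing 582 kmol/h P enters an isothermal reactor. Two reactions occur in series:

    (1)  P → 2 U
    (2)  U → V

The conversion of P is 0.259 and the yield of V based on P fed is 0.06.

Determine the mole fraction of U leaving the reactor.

0.364

Conversion of P: P consumed = 1ξ₁ = 0.259 × 582 → ξ₁ = 150.7 kmol/h.
Yield of V: 1ξ₂ / 582 = 0.06 → ξ₂ = 34.92 kmol/h.
Outlet amounts (n = n₀ + Σ ν·ξ):
  P: 582 − 1(150.7) = 431.3
  U: 0 + 2(150.7) − 1(34.92) = 266.6
  V: 0 + 1(34.92) = 34.92
Total out = 732.7 kmol/h; y_U = 266.6 / 732.7 = 0.3638.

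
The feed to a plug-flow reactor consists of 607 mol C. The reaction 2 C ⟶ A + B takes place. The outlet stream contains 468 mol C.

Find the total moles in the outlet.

For C: n = n₀ − 2ξ → 468 = 607 − 2ξ, giving ξ = 69.5 mol.
Outlet amounts (n = n₀ + ν ξ):
  C: 607 − 2(69.5) = 468
  A: 0 + 1(69.5) = 69.5
  B: 0 + 1(69.5) = 69.5
Total out = 468 + 69.5 + 69.5 = 607 mol.

607 mol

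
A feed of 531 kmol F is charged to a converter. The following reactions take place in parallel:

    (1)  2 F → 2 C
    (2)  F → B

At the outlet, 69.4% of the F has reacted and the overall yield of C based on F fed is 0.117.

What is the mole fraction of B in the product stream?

Yield of C: 2ξ₁ / 531 = 0.117 → ξ₁ = 31.06 kmol.
Conversion of F: 2ξ₁ + 1ξ₂ = 0.694 × 531 = 368.5 → ξ₂ = 306.4 kmol.
Outlet amounts (n = n₀ + Σ ν·ξ):
  F: 531 − 2(31.06) − 1(306.4) = 162.5
  C: 0 + 2(31.06) = 62.13
  B: 0 + 1(306.4) = 306.4
Total out = 531 kmol; y_B = 306.4 / 531 = 0.577.

0.577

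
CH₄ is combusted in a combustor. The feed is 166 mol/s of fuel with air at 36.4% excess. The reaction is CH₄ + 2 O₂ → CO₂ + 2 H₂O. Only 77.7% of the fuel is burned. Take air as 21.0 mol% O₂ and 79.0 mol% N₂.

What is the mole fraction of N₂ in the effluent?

Stoichiometric O₂ = 2 × 166 = 332 mol/s; O₂ fed = 332 × 1.364 = 452.8 mol/s.
N₂ fed = 452.8 × 79/21 = 1704 mol/s.
Fuel reacted = 0.777 × 166 → ξ = 129 mol/s.
Outlet (n = n₀ + ν ξ):
  CH₄: 166 − 1(129) = 37.02
  O₂: 452.8 − 2(129) = 194.9
  N₂: 1704 (inert)
  CO₂: 0 + 1(129) = 129
  H₂O: 0 + 2(129) = 258
Total out = 2322 mol/s; y_N₂ = 1704 / 2322 = 0.7335.

0.734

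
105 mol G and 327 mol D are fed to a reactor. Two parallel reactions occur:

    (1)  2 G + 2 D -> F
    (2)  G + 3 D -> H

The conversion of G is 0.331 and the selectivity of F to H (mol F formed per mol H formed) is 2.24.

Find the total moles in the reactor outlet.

370 mol

Conversion of G: G consumed = 0.331 × 105 = 34.76 mol = 2ξ₁ + 1ξ₂.
Selectivity: 1ξ₁ / (1ξ₂) = 2.24 → ξ₁ = 2.24 ξ₂.
Substitute: (2·2.24 + 1) ξ₂ = 34.76 → ξ₂ = 6.342 mol, ξ₁ = 14.21 mol.
Outlet amounts (n = n₀ + Σ ν·ξ):
  G: 105 − 2(14.21) − 1(6.342) = 70.25
  D: 327 − 2(14.21) − 3(6.342) = 279.6
  F: 0 + 1(14.21) = 14.21
  H: 0 + 1(6.342) = 6.342
Total out = 70.25 + 279.6 + 14.21 + 6.342 = 370.4 mol.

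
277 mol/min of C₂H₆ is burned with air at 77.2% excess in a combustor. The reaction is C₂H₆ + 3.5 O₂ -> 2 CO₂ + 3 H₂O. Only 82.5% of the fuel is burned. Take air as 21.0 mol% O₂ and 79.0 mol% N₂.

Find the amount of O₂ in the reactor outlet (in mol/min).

Stoichiometric O₂ = 3.5 × 277 = 969.5 mol/min; O₂ fed = 969.5 × 1.772 = 1718 mol/min.
N₂ fed = 1718 × 79/21 = 6463 mol/min.
Fuel reacted = 0.825 × 277 → ξ = 228.5 mol/min.
Outlet (n = n₀ + ν ξ):
  C₂H₆: 277 − 1(228.5) = 48.48
  O₂: 1718 − 3.5(228.5) = 918.1
  N₂: 6463 (inert)
  CO₂: 0 + 2(228.5) = 457
  H₂O: 0 + 3(228.5) = 685.6

918 mol/min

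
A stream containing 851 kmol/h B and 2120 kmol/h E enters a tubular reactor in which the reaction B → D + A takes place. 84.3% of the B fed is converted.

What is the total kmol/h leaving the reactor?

3690 kmol/h

B reacted = 0.843 × 851 = 717.4 kmol/h; ν_B = −1, so ξ = 717.4/1 = 717.4 kmol/h.
Outlet amounts (n = n₀ + ν ξ):
  B: 851 − 1(717.4) = 133.6
  D: 0 + 1(717.4) = 717.4
  A: 0 + 1(717.4) = 717.4
  E: 2120 (inert)
Total out = 133.6 + 717.4 + 717.4 + 2120 = 3688 kmol/h.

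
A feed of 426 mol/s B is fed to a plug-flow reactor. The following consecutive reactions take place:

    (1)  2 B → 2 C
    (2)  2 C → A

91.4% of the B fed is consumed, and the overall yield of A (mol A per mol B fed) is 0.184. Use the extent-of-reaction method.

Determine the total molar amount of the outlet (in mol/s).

348 mol/s

Conversion of B: B consumed = 2ξ₁ = 0.914 × 426 → ξ₁ = 194.7 mol/s.
Yield of A: 1ξ₂ / 426 = 0.184 → ξ₂ = 78.38 mol/s.
Outlet amounts (n = n₀ + Σ ν·ξ):
  B: 426 − 2(194.7) = 36.64
  C: 0 + 2(194.7) − 2(78.38) = 232.6
  A: 0 + 1(78.38) = 78.38
Total out = 36.64 + 232.6 + 78.38 = 347.6 mol/s.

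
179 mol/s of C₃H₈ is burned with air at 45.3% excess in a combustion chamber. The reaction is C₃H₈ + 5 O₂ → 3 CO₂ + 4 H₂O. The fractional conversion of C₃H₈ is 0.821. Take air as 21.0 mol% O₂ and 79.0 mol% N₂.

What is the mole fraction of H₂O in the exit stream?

0.0902

Stoichiometric O₂ = 5 × 179 = 895 mol/s; O₂ fed = 895 × 1.453 = 1300 mol/s.
N₂ fed = 1300 × 79/21 = 4892 mol/s.
Fuel reacted = 0.821 × 179 → ξ = 147 mol/s.
Outlet (n = n₀ + ν ξ):
  C₃H₈: 179 − 1(147) = 32.04
  O₂: 1300 − 5(147) = 565.6
  N₂: 4892 (inert)
  CO₂: 0 + 3(147) = 440.9
  H₂O: 0 + 4(147) = 587.8
Total out = 6519 mol/s; y_H₂O = 587.8 / 6519 = 0.09018.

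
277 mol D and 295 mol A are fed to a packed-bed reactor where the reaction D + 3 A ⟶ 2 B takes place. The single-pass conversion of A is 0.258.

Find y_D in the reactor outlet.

0.483

A reacted = 0.258 × 295 = 76.11 mol; ν_A = −3, so ξ = 76.11/3 = 25.37 mol.
Outlet amounts (n = n₀ + ν ξ):
  D: 277 − 1(25.37) = 251.6
  A: 295 − 3(25.37) = 218.9
  B: 0 + 2(25.37) = 50.74
Total out = 521.3 mol; y_D = 251.6 / 521.3 = 0.4827.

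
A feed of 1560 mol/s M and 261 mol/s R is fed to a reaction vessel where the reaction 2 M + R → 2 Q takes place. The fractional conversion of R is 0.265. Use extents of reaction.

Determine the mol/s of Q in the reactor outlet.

138 mol/s

R reacted = 0.265 × 261 = 69.17 mol/s; ν_R = −1, so ξ = 69.17/1 = 69.17 mol/s.
Outlet amounts (n = n₀ + ν ξ):
  M: 1560 − 2(69.17) = 1422
  R: 261 − 1(69.17) = 191.8
  Q: 0 + 2(69.17) = 138.3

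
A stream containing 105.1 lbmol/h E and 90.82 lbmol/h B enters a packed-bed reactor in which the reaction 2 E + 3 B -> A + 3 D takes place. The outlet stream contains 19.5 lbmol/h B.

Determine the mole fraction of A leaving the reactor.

0.138

For B: n = n₀ − 3ξ → 19.5 = 90.82 − 3ξ, giving ξ = 23.77 lbmol/h.
Outlet amounts (n = n₀ + ν ξ):
  E: 105.1 − 2(23.77) = 57.55
  B: 90.82 − 3(23.77) = 19.5
  A: 0 + 1(23.77) = 23.77
  D: 0 + 3(23.77) = 71.32
Total out = 172.1 lbmol/h; y_A = 23.77 / 172.1 = 0.1381.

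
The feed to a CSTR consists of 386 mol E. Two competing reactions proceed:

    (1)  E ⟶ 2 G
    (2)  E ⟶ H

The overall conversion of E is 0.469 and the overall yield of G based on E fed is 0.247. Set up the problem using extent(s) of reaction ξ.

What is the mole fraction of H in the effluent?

0.308

Yield of G: 2ξ₁ / 386 = 0.247 → ξ₁ = 47.67 mol.
Conversion of E: 1ξ₁ + 1ξ₂ = 0.469 × 386 = 181 → ξ₂ = 133.4 mol.
Outlet amounts (n = n₀ + Σ ν·ξ):
  E: 386 − 1(47.67) − 1(133.4) = 205
  G: 0 + 2(47.67) = 95.34
  H: 0 + 1(133.4) = 133.4
Total out = 433.7 mol; y_H = 133.4 / 433.7 = 0.3075.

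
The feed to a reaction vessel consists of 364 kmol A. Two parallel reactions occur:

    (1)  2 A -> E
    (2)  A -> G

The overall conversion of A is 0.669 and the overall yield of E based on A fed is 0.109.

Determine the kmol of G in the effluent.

Yield of E: 1ξ₁ / 364 = 0.109 → ξ₁ = 39.68 kmol.
Conversion of A: 2ξ₁ + 1ξ₂ = 0.669 × 364 = 243.5 → ξ₂ = 164.2 kmol.
Outlet amounts (n = n₀ + Σ ν·ξ):
  A: 364 − 2(39.68) − 1(164.2) = 120.5
  E: 0 + 1(39.68) = 39.68
  G: 0 + 1(164.2) = 164.2

164 kmol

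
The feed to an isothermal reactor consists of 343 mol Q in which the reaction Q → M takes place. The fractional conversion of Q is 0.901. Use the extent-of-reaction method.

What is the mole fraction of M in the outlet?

Q reacted = 0.901 × 343 = 309 mol; ν_Q = −1, so ξ = 309/1 = 309 mol.
Outlet amounts (n = n₀ + ν ξ):
  Q: 343 − 1(309) = 33.96
  M: 0 + 1(309) = 309
Total out = 343 mol; y_M = 309 / 343 = 0.901.

0.901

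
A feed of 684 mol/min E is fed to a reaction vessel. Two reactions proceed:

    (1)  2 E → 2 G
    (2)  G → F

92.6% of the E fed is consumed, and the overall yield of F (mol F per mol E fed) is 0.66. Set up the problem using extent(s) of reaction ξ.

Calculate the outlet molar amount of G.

Conversion of E: E consumed = 2ξ₁ = 0.926 × 684 → ξ₁ = 316.7 mol/min.
Yield of F: 1ξ₂ / 684 = 0.66 → ξ₂ = 451.4 mol/min.
Outlet amounts (n = n₀ + Σ ν·ξ):
  E: 684 − 2(316.7) = 50.62
  G: 0 + 2(316.7) − 1(451.4) = 181.9
  F: 0 + 1(451.4) = 451.4

182 mol/min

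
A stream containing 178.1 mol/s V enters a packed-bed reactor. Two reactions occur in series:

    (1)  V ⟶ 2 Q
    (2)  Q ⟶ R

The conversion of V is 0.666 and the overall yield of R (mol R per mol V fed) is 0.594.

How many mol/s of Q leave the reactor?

131 mol/s

Conversion of V: V consumed = 1ξ₁ = 0.666 × 178.1 → ξ₁ = 118.6 mol/s.
Yield of R: 1ξ₂ / 178.1 = 0.594 → ξ₂ = 105.8 mol/s.
Outlet amounts (n = n₀ + Σ ν·ξ):
  V: 178.1 − 1(118.6) = 59.49
  Q: 0 + 2(118.6) − 1(105.8) = 131.4
  R: 0 + 1(105.8) = 105.8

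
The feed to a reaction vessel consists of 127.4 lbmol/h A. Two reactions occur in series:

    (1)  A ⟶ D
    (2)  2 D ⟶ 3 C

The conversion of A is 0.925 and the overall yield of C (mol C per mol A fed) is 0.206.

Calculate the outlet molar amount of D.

100 lbmol/h

Conversion of A: A consumed = 1ξ₁ = 0.925 × 127.4 → ξ₁ = 117.8 lbmol/h.
Yield of C: 3ξ₂ / 127.4 = 0.206 → ξ₂ = 8.748 lbmol/h.
Outlet amounts (n = n₀ + Σ ν·ξ):
  A: 127.4 − 1(117.8) = 9.555
  D: 0 + 1(117.8) − 2(8.748) = 100.3
  C: 0 + 3(8.748) = 26.24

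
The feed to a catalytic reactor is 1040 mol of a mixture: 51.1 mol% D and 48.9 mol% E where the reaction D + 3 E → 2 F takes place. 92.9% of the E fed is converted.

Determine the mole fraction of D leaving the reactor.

E reacted = 0.929 × 508.6 = 472.5 mol; ν_E = −3, so ξ = 472.5/3 = 157.5 mol.
Outlet amounts (n = n₀ + ν ξ):
  D: 531.4 − 1(157.5) = 374
  E: 508.6 − 3(157.5) = 36.11
  F: 0 + 2(157.5) = 315
Total out = 725 mol; y_D = 374 / 725 = 0.5158.

0.516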